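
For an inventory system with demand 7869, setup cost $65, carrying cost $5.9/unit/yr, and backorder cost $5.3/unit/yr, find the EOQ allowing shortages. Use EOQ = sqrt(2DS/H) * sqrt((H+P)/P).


Formula: EOQ* = sqrt(2DS/H) * sqrt((H+P)/P)
Base EOQ = sqrt(2*7869*65/5.9) = 416.39 units
Correction = sqrt((5.9+5.3)/5.3) = 1.45369
EOQ* = 416.39 * 1.45369 = 605.3 units

605.3 units


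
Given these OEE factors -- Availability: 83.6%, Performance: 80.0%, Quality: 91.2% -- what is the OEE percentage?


Formula: OEE = Availability * Performance * Quality / 10000
A * P = 83.6% * 80.0% / 100 = 66.88%
OEE = 66.88% * 91.2% / 100 = 61.0%

61.0%


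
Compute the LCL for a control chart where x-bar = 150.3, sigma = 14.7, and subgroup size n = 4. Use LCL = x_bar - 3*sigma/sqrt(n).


LCL = 150.3 - 3 * 14.7 / sqrt(4)

128.25


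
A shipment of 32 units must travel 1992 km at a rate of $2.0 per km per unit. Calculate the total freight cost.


TC = dist * cost * units = 1992 * 2.0 * 32 = $127488.00

$127488.00


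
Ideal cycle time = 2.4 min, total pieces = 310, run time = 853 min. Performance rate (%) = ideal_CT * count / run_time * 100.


Formula: Performance = (Ideal CT * Total Count) / Run Time * 100
Ideal output time = 2.4 * 310 = 744.0 min
Performance = 744.0 / 853 * 100 = 87.2%

87.2%


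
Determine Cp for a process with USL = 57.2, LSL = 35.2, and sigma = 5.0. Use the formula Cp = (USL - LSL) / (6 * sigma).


Cp = (57.2 - 35.2) / (6 * 5.0)

0.73


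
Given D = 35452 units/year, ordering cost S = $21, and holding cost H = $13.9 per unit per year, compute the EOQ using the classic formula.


Formula: EOQ = sqrt(2 * D * S / H)
Numerator: 2 * 35452 * 21 = 1488984
2DS/H = 1488984 / 13.9 = 107121.2
EOQ = sqrt(107121.2) = 327.3 units

327.3 units


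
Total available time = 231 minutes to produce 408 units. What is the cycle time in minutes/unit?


Formula: CT = Available Time / Number of Units
CT = 231 min / 408 units
CT = 0.57 min/unit

0.57 min/unit


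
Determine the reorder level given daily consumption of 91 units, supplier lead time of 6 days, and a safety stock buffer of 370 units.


Formula: ROP = (Daily Demand * Lead Time) + Safety Stock
Demand during lead time = 91 * 6 = 546 units
ROP = 546 + 370 = 916 units

916 units


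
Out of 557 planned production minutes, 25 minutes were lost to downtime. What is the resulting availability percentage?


Formula: Availability = (Planned Time - Downtime) / Planned Time * 100
Uptime = 557 - 25 = 532 min
Availability = 532 / 557 * 100 = 95.5%

95.5%


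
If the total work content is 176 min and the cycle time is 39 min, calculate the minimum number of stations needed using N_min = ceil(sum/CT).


Formula: N_min = ceil(Sum of Task Times / Cycle Time)
N_min = ceil(176 min / 39 min) = ceil(4.5128)
N_min = 5 stations

5


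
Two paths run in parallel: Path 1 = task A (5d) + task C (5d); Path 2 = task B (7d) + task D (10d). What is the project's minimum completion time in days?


Path 1 = 5 + 5 = 10 days
Path 2 = 7 + 10 = 17 days
Duration = max(10, 17) = 17 days

17 days


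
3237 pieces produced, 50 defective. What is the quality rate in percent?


Formula: Quality Rate = Good Pieces / Total Pieces * 100
Good pieces = 3237 - 50 = 3187
QR = 3187 / 3237 * 100 = 98.5%

98.5%


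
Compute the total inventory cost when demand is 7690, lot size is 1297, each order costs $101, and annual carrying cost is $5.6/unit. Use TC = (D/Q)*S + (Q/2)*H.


TC = 7690/1297 * 101 + 1297/2 * 5.6

$4230.44


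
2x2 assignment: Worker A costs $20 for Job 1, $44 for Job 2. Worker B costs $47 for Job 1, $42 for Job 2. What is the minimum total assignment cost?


Option 1: A->1 + B->2 = $20 + $42 = $62
Option 2: A->2 + B->1 = $44 + $47 = $91
Min cost = min($62, $91) = $62

$62


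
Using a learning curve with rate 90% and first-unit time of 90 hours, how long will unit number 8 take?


Formula: T_n = T_1 * (learning_rate)^(log2(n)) where learning_rate = rate/100
Doublings = log2(8) = 3
T_n = 90 * 0.9^3
T_n = 90 * 0.729 = 65.6 hours

65.6 hours


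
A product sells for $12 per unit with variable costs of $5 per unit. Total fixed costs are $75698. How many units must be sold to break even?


Formula: BEQ = Fixed Costs / (Price - Variable Cost)
Contribution margin = $12 - $5 = $7/unit
BEQ = ceil($75698 / $7/unit) = ceil(10814.0) = 10814 units

10814 units


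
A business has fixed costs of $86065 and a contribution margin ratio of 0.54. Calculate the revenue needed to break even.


Formula: BER = Fixed Costs / Contribution Margin Ratio
BER = $86065 / 0.54
BER = $159379.63 (to the nearest cent)

$159379.63


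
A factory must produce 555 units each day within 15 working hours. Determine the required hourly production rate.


Formula: Production Rate = Daily Demand / Available Hours
Rate = 555 units/day / 15 hours/day
Rate = 37.0 units/hour

37.0 units/hour


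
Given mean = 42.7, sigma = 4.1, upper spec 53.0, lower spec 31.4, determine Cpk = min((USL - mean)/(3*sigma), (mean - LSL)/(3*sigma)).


Cpu = (53.0 - 42.7) / (3 * 4.1) = 0.84
Cpl = (42.7 - 31.4) / (3 * 4.1) = 0.92
Cpk = min(0.84, 0.92) = 0.84

0.84


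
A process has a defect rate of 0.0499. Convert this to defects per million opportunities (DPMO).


DPMO = defect_rate * 1000000 = 0.0499 * 1000000

49900


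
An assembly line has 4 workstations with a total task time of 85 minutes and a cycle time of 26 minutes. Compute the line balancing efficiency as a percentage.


Formula: Efficiency = Sum of Task Times / (N_stations * CT) * 100
Total station capacity = 4 stations * 26 min = 104 min
Efficiency = 85 / 104 * 100 = 81.7%

81.7%


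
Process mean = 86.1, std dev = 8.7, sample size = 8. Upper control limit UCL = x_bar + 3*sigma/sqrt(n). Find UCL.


UCL = 86.1 + 3 * 8.7 / sqrt(8)

95.33


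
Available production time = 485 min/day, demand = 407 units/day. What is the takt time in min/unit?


Formula: Takt Time = Available Production Time / Customer Demand
Takt = 485 min/day / 407 units/day
Takt = 1.19 min/unit

1.19 min/unit


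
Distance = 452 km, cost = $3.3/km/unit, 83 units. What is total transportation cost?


TC = dist * cost * units = 452 * 3.3 * 83 = $123802.80

$123802.80


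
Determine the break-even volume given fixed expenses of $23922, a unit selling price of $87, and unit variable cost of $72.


Formula: BEQ = Fixed Costs / (Price - Variable Cost)
Contribution margin = $87 - $72 = $15/unit
BEQ = ceil($23922 / $15/unit) = ceil(1594.8) = 1595 units

1595 units


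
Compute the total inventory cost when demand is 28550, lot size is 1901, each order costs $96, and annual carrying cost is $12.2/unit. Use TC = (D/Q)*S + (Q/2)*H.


TC = 28550/1901 * 96 + 1901/2 * 12.2

$13037.87


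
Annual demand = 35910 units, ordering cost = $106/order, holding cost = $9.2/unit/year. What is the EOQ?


Formula: EOQ = sqrt(2 * D * S / H)
Numerator: 2 * 35910 * 106 = 7612920
2DS/H = 7612920 / 9.2 = 827491.3
EOQ = sqrt(827491.3) = 909.7 units

909.7 units


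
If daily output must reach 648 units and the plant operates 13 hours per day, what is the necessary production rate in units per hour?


Formula: Production Rate = Daily Demand / Available Hours
Rate = 648 units/day / 13 hours/day
Rate = 49.8 units/hour

49.8 units/hour


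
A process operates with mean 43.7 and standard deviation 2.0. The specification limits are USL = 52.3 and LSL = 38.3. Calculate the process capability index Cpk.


Cpu = (52.3 - 43.7) / (3 * 2.0) = 1.43
Cpl = (43.7 - 38.3) / (3 * 2.0) = 0.9
Cpk = min(1.43, 0.9) = 0.9

0.9


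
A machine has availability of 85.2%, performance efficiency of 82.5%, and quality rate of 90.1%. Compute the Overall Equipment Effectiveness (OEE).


Formula: OEE = Availability * Performance * Quality / 10000
A * P = 85.2% * 82.5% / 100 = 70.29%
OEE = 70.29% * 90.1% / 100 = 63.3%

63.3%


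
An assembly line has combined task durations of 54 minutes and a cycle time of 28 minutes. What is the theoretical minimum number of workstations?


Formula: N_min = ceil(Sum of Task Times / Cycle Time)
N_min = ceil(54 min / 28 min) = ceil(1.9286)
N_min = 2 stations

2


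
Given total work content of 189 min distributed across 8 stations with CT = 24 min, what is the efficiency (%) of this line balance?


Formula: Efficiency = Sum of Task Times / (N_stations * CT) * 100
Total station capacity = 8 stations * 24 min = 192 min
Efficiency = 189 / 192 * 100 = 98.4%

98.4%


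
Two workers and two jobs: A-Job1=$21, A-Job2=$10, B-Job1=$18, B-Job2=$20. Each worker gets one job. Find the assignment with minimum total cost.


Option 1: A->1 + B->2 = $21 + $20 = $41
Option 2: A->2 + B->1 = $10 + $18 = $28
Min cost = min($41, $28) = $28

$28


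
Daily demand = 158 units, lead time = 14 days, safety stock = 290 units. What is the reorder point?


Formula: ROP = (Daily Demand * Lead Time) + Safety Stock
Demand during lead time = 158 * 14 = 2212 units
ROP = 2212 + 290 = 2502 units

2502 units


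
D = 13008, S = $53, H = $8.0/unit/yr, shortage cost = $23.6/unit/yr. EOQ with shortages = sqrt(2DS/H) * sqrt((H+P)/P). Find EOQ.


Formula: EOQ* = sqrt(2DS/H) * sqrt((H+P)/P)
Base EOQ = sqrt(2*13008*53/8.0) = 415.16 units
Correction = sqrt((8.0+23.6)/23.6) = 1.15714
EOQ* = 415.16 * 1.15714 = 480.4 units

480.4 units


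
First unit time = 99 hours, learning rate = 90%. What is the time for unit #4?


Formula: T_n = T_1 * (learning_rate)^(log2(n)) where learning_rate = rate/100
Doublings = log2(4) = 2
T_n = 99 * 0.9^2
T_n = 99 * 0.81 = 80.2 hours

80.2 hours


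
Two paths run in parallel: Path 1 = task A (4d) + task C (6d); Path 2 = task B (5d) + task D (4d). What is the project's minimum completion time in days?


Path 1 = 4 + 6 = 10 days
Path 2 = 5 + 4 = 9 days
Duration = max(10, 9) = 10 days

10 days


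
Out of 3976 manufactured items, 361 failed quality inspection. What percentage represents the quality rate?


Formula: Quality Rate = Good Pieces / Total Pieces * 100
Good pieces = 3976 - 361 = 3615
QR = 3615 / 3976 * 100 = 90.9%

90.9%


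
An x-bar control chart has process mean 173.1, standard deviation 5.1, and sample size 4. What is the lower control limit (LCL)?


LCL = 173.1 - 3 * 5.1 / sqrt(4)

165.45


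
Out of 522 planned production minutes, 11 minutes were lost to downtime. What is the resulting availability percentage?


Formula: Availability = (Planned Time - Downtime) / Planned Time * 100
Uptime = 522 - 11 = 511 min
Availability = 511 / 522 * 100 = 97.9%

97.9%


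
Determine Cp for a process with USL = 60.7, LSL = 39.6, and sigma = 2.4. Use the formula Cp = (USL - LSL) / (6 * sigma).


Cp = (60.7 - 39.6) / (6 * 2.4)

1.47


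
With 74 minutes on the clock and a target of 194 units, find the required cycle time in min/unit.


Formula: CT = Available Time / Number of Units
CT = 74 min / 194 units
CT = 0.38 min/unit

0.38 min/unit


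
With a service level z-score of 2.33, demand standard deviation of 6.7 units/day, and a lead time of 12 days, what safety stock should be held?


Formula: SS = z * sigma_d * sqrt(LT)
sqrt(LT) = sqrt(12) = 3.4641
SS = 2.33 * 6.7 * 3.4641
SS = 54.1 units

54.1 units


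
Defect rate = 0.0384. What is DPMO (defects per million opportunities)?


DPMO = defect_rate * 1000000 = 0.0384 * 1000000

38400


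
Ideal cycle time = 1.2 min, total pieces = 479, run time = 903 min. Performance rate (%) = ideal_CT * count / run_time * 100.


Formula: Performance = (Ideal CT * Total Count) / Run Time * 100
Ideal output time = 1.2 * 479 = 574.8 min
Performance = 574.8 / 903 * 100 = 63.7%

63.7%


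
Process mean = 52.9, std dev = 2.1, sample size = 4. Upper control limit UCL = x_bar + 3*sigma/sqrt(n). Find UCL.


UCL = 52.9 + 3 * 2.1 / sqrt(4)

56.05


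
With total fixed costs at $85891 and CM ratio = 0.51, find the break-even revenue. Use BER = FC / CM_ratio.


Formula: BER = Fixed Costs / Contribution Margin Ratio
BER = $85891 / 0.51
BER = $168413.73 (to the nearest cent)

$168413.73


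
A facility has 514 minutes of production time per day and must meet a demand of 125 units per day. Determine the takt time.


Formula: Takt Time = Available Production Time / Customer Demand
Takt = 514 min/day / 125 units/day
Takt = 4.11 min/unit

4.11 min/unit


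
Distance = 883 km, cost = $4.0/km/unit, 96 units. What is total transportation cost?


TC = dist * cost * units = 883 * 4.0 * 96 = $339072.00

$339072.00


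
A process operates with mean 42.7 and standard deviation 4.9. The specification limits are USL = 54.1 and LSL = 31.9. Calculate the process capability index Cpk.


Cpu = (54.1 - 42.7) / (3 * 4.9) = 0.78
Cpl = (42.7 - 31.9) / (3 * 4.9) = 0.73
Cpk = min(0.78, 0.73) = 0.73

0.73


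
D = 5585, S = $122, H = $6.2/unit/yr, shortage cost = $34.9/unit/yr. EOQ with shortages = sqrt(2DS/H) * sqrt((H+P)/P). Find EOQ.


Formula: EOQ* = sqrt(2DS/H) * sqrt((H+P)/P)
Base EOQ = sqrt(2*5585*122/6.2) = 468.82 units
Correction = sqrt((6.2+34.9)/34.9) = 1.0852
EOQ* = 468.82 * 1.0852 = 508.8 units

508.8 units


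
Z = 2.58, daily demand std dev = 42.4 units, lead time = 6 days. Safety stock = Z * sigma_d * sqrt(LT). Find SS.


Formula: SS = z * sigma_d * sqrt(LT)
sqrt(LT) = sqrt(6) = 2.4495
SS = 2.58 * 42.4 * 2.4495
SS = 268.0 units

268.0 units


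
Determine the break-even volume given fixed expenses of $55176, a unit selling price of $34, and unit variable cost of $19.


Formula: BEQ = Fixed Costs / (Price - Variable Cost)
Contribution margin = $34 - $19 = $15/unit
BEQ = ceil($55176 / $15/unit) = ceil(3678.4) = 3679 units

3679 units


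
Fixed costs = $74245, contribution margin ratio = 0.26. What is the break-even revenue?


Formula: BER = Fixed Costs / Contribution Margin Ratio
BER = $74245 / 0.26
BER = $285557.69 (to the nearest cent)

$285557.69


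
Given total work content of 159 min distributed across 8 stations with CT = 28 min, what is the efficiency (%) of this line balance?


Formula: Efficiency = Sum of Task Times / (N_stations * CT) * 100
Total station capacity = 8 stations * 28 min = 224 min
Efficiency = 159 / 224 * 100 = 71.0%

71.0%


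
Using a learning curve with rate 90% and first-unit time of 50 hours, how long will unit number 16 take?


Formula: T_n = T_1 * (learning_rate)^(log2(n)) where learning_rate = rate/100
Doublings = log2(16) = 4
T_n = 50 * 0.9^4
T_n = 50 * 0.6561 = 32.8 hours

32.8 hours


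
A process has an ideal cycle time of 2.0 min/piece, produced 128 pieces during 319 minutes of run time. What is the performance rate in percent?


Formula: Performance = (Ideal CT * Total Count) / Run Time * 100
Ideal output time = 2.0 * 128 = 256.0 min
Performance = 256.0 / 319 * 100 = 80.3%

80.3%


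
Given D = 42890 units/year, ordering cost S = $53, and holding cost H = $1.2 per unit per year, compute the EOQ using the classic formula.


Formula: EOQ = sqrt(2 * D * S / H)
Numerator: 2 * 42890 * 53 = 4546340
2DS/H = 4546340 / 1.2 = 3788616.7
EOQ = sqrt(3788616.7) = 1946.4 units

1946.4 units


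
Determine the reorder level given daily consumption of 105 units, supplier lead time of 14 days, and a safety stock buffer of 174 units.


Formula: ROP = (Daily Demand * Lead Time) + Safety Stock
Demand during lead time = 105 * 14 = 1470 units
ROP = 1470 + 174 = 1644 units

1644 units


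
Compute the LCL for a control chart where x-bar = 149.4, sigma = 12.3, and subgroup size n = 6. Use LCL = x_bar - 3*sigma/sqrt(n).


LCL = 149.4 - 3 * 12.3 / sqrt(6)

134.34


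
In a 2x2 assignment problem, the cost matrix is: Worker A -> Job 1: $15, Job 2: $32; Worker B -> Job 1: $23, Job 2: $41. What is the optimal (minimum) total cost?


Option 1: A->1 + B->2 = $15 + $41 = $56
Option 2: A->2 + B->1 = $32 + $23 = $55
Min cost = min($56, $55) = $55

$55


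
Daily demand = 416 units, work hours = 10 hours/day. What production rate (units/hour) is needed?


Formula: Production Rate = Daily Demand / Available Hours
Rate = 416 units/day / 10 hours/day
Rate = 41.6 units/hour

41.6 units/hour


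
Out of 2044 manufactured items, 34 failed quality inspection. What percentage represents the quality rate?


Formula: Quality Rate = Good Pieces / Total Pieces * 100
Good pieces = 2044 - 34 = 2010
QR = 2010 / 2044 * 100 = 98.3%

98.3%


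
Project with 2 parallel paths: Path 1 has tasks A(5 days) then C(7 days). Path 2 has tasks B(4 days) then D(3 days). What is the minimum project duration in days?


Path 1 = 5 + 7 = 12 days
Path 2 = 4 + 3 = 7 days
Duration = max(12, 7) = 12 days

12 days


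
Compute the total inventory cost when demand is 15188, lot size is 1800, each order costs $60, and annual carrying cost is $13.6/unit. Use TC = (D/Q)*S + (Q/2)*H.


TC = 15188/1800 * 60 + 1800/2 * 13.6

$12746.27


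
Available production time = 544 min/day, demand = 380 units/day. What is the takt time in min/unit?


Formula: Takt Time = Available Production Time / Customer Demand
Takt = 544 min/day / 380 units/day
Takt = 1.43 min/unit

1.43 min/unit


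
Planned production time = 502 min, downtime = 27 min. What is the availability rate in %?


Formula: Availability = (Planned Time - Downtime) / Planned Time * 100
Uptime = 502 - 27 = 475 min
Availability = 475 / 502 * 100 = 94.6%

94.6%


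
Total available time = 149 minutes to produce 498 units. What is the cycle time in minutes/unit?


Formula: CT = Available Time / Number of Units
CT = 149 min / 498 units
CT = 0.3 min/unit

0.3 min/unit


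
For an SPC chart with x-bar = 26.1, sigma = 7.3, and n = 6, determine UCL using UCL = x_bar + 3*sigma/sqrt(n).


UCL = 26.1 + 3 * 7.3 / sqrt(6)

35.04


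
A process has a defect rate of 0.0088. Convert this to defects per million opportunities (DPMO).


DPMO = defect_rate * 1000000 = 0.0088 * 1000000

8800


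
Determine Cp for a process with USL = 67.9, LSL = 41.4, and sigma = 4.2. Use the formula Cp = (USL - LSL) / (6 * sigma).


Cp = (67.9 - 41.4) / (6 * 4.2)

1.05


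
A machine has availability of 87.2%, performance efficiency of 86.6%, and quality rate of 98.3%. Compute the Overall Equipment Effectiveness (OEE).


Formula: OEE = Availability * Performance * Quality / 10000
A * P = 87.2% * 86.6% / 100 = 75.52%
OEE = 75.52% * 98.3% / 100 = 74.2%

74.2%


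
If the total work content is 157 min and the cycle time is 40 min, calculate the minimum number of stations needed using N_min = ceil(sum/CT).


Formula: N_min = ceil(Sum of Task Times / Cycle Time)
N_min = ceil(157 min / 40 min) = ceil(3.925)
N_min = 4 stations

4


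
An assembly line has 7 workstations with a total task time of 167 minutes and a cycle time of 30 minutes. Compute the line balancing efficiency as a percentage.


Formula: Efficiency = Sum of Task Times / (N_stations * CT) * 100
Total station capacity = 7 stations * 30 min = 210 min
Efficiency = 167 / 210 * 100 = 79.5%

79.5%


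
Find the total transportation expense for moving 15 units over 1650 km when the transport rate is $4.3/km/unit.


TC = dist * cost * units = 1650 * 4.3 * 15 = $106425.00

$106425.00


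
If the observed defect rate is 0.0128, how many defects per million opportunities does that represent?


DPMO = defect_rate * 1000000 = 0.0128 * 1000000

12800


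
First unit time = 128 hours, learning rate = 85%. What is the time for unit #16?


Formula: T_n = T_1 * (learning_rate)^(log2(n)) where learning_rate = rate/100
Doublings = log2(16) = 4
T_n = 128 * 0.85^4
T_n = 128 * 0.522 = 66.8 hours

66.8 hours


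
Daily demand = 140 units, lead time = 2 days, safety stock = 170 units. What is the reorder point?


Formula: ROP = (Daily Demand * Lead Time) + Safety Stock
Demand during lead time = 140 * 2 = 280 units
ROP = 280 + 170 = 450 units

450 units


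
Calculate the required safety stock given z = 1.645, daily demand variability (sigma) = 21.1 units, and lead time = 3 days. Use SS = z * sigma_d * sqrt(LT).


Formula: SS = z * sigma_d * sqrt(LT)
sqrt(LT) = sqrt(3) = 1.7321
SS = 1.645 * 21.1 * 1.7321
SS = 60.1 units

60.1 units


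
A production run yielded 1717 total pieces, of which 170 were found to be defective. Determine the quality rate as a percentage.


Formula: Quality Rate = Good Pieces / Total Pieces * 100
Good pieces = 1717 - 170 = 1547
QR = 1547 / 1717 * 100 = 90.1%

90.1%


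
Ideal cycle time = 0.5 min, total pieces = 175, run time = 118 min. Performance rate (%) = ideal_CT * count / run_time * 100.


Formula: Performance = (Ideal CT * Total Count) / Run Time * 100
Ideal output time = 0.5 * 175 = 87.5 min
Performance = 87.5 / 118 * 100 = 74.2%

74.2%


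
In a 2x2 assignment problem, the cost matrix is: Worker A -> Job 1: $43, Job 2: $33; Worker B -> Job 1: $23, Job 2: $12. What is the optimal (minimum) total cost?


Option 1: A->1 + B->2 = $43 + $12 = $55
Option 2: A->2 + B->1 = $33 + $23 = $56
Min cost = min($55, $56) = $55

$55


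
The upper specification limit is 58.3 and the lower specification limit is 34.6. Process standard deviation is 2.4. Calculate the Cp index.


Cp = (58.3 - 34.6) / (6 * 2.4)

1.65


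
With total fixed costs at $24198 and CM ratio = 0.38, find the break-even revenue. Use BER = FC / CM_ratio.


Formula: BER = Fixed Costs / Contribution Margin Ratio
BER = $24198 / 0.38
BER = $63678.95 (to the nearest cent)

$63678.95


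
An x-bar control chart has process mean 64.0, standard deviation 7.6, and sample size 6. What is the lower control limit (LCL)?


LCL = 64.0 - 3 * 7.6 / sqrt(6)

54.69


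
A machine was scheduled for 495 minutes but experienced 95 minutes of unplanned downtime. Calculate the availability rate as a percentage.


Formula: Availability = (Planned Time - Downtime) / Planned Time * 100
Uptime = 495 - 95 = 400 min
Availability = 400 / 495 * 100 = 80.8%

80.8%


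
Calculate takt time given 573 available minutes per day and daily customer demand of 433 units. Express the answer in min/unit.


Formula: Takt Time = Available Production Time / Customer Demand
Takt = 573 min/day / 433 units/day
Takt = 1.32 min/unit

1.32 min/unit


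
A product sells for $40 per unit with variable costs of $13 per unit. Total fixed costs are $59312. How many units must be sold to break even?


Formula: BEQ = Fixed Costs / (Price - Variable Cost)
Contribution margin = $40 - $13 = $27/unit
BEQ = ceil($59312 / $27/unit) = ceil(2196.74) = 2197 units

2197 units


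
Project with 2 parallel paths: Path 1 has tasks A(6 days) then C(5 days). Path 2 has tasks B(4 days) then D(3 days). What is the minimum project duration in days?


Path 1 = 6 + 5 = 11 days
Path 2 = 4 + 3 = 7 days
Duration = max(11, 7) = 11 days

11 days


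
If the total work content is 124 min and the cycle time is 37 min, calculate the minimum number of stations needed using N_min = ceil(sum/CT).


Formula: N_min = ceil(Sum of Task Times / Cycle Time)
N_min = ceil(124 min / 37 min) = ceil(3.3514)
N_min = 4 stations

4


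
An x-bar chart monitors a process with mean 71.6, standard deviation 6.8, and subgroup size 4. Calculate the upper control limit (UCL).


UCL = 71.6 + 3 * 6.8 / sqrt(4)

81.8


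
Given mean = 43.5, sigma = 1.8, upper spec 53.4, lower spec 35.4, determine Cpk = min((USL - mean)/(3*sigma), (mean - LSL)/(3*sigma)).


Cpu = (53.4 - 43.5) / (3 * 1.8) = 1.83
Cpl = (43.5 - 35.4) / (3 * 1.8) = 1.5
Cpk = min(1.83, 1.5) = 1.5

1.5


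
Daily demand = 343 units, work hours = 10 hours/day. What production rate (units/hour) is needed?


Formula: Production Rate = Daily Demand / Available Hours
Rate = 343 units/day / 10 hours/day
Rate = 34.3 units/hour

34.3 units/hour


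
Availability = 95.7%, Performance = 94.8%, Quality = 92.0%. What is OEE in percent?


Formula: OEE = Availability * Performance * Quality / 10000
A * P = 95.7% * 94.8% / 100 = 90.72%
OEE = 90.72% * 92.0% / 100 = 83.5%

83.5%


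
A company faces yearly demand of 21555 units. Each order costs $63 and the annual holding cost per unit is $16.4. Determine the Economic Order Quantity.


Formula: EOQ = sqrt(2 * D * S / H)
Numerator: 2 * 21555 * 63 = 2715930
2DS/H = 2715930 / 16.4 = 165605.5
EOQ = sqrt(165605.5) = 406.9 units

406.9 units


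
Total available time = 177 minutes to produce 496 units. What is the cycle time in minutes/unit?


Formula: CT = Available Time / Number of Units
CT = 177 min / 496 units
CT = 0.36 min/unit

0.36 min/unit


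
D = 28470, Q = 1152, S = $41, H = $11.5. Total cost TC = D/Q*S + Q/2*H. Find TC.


TC = 28470/1152 * 41 + 1152/2 * 11.5

$7637.26


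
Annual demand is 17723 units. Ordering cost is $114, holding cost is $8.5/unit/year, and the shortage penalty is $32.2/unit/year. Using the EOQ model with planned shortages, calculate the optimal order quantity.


Formula: EOQ* = sqrt(2DS/H) * sqrt((H+P)/P)
Base EOQ = sqrt(2*17723*114/8.5) = 689.49 units
Correction = sqrt((8.5+32.2)/32.2) = 1.12427
EOQ* = 689.49 * 1.12427 = 775.2 units

775.2 units


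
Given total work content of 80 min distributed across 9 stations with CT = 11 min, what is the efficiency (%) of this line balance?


Formula: Efficiency = Sum of Task Times / (N_stations * CT) * 100
Total station capacity = 9 stations * 11 min = 99 min
Efficiency = 80 / 99 * 100 = 80.8%

80.8%


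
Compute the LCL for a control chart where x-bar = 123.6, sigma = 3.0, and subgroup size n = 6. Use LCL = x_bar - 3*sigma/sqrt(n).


LCL = 123.6 - 3 * 3.0 / sqrt(6)

119.93


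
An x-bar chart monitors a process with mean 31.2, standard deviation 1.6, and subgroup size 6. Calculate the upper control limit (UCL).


UCL = 31.2 + 3 * 1.6 / sqrt(6)

33.16


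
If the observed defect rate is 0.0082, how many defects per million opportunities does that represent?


DPMO = defect_rate * 1000000 = 0.0082 * 1000000

8200


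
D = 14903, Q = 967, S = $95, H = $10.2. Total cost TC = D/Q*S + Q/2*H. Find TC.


TC = 14903/967 * 95 + 967/2 * 10.2

$6395.80


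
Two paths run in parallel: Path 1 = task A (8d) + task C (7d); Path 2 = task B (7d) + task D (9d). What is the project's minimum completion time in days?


Path 1 = 8 + 7 = 15 days
Path 2 = 7 + 9 = 16 days
Duration = max(15, 16) = 16 days

16 days


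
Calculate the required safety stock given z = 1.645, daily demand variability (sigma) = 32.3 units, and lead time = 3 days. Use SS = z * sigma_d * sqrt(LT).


Formula: SS = z * sigma_d * sqrt(LT)
sqrt(LT) = sqrt(3) = 1.7321
SS = 1.645 * 32.3 * 1.7321
SS = 92.0 units

92.0 units


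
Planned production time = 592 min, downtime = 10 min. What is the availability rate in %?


Formula: Availability = (Planned Time - Downtime) / Planned Time * 100
Uptime = 592 - 10 = 582 min
Availability = 582 / 592 * 100 = 98.3%

98.3%


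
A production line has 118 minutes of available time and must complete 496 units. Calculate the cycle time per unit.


Formula: CT = Available Time / Number of Units
CT = 118 min / 496 units
CT = 0.24 min/unit

0.24 min/unit


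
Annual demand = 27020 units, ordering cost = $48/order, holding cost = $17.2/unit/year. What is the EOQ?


Formula: EOQ = sqrt(2 * D * S / H)
Numerator: 2 * 27020 * 48 = 2593920
2DS/H = 2593920 / 17.2 = 150809.3
EOQ = sqrt(150809.3) = 388.3 units

388.3 units


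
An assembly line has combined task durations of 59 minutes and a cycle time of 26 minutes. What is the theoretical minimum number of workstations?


Formula: N_min = ceil(Sum of Task Times / Cycle Time)
N_min = ceil(59 min / 26 min) = ceil(2.2692)
N_min = 3 stations

3


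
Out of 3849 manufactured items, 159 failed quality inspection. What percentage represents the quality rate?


Formula: Quality Rate = Good Pieces / Total Pieces * 100
Good pieces = 3849 - 159 = 3690
QR = 3690 / 3849 * 100 = 95.9%

95.9%


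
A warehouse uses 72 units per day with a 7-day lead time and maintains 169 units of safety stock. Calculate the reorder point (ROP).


Formula: ROP = (Daily Demand * Lead Time) + Safety Stock
Demand during lead time = 72 * 7 = 504 units
ROP = 504 + 169 = 673 units

673 units


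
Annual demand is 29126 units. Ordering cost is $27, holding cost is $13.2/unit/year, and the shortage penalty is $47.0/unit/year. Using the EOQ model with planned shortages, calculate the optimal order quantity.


Formula: EOQ* = sqrt(2DS/H) * sqrt((H+P)/P)
Base EOQ = sqrt(2*29126*27/13.2) = 345.18 units
Correction = sqrt((13.2+47.0)/47.0) = 1.13175
EOQ* = 345.18 * 1.13175 = 390.7 units

390.7 units


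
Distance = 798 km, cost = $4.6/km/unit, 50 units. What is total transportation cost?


TC = dist * cost * units = 798 * 4.6 * 50 = $183540.00

$183540.00


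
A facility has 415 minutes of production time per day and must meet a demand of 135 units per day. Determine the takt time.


Formula: Takt Time = Available Production Time / Customer Demand
Takt = 415 min/day / 135 units/day
Takt = 3.07 min/unit

3.07 min/unit


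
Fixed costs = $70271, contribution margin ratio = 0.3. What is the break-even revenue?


Formula: BER = Fixed Costs / Contribution Margin Ratio
BER = $70271 / 0.3
BER = $234236.67 (to the nearest cent)

$234236.67


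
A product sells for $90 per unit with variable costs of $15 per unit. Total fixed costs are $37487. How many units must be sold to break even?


Formula: BEQ = Fixed Costs / (Price - Variable Cost)
Contribution margin = $90 - $15 = $75/unit
BEQ = ceil($37487 / $75/unit) = ceil(499.83) = 500 units

500 units


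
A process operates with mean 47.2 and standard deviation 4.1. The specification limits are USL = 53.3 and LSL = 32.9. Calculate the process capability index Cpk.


Cpu = (53.3 - 47.2) / (3 * 4.1) = 0.5
Cpl = (47.2 - 32.9) / (3 * 4.1) = 1.16
Cpk = min(0.5, 1.16) = 0.5

0.5


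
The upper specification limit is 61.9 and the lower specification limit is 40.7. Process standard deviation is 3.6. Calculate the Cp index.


Cp = (61.9 - 40.7) / (6 * 3.6)

0.98


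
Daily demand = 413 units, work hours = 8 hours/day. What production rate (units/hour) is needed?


Formula: Production Rate = Daily Demand / Available Hours
Rate = 413 units/day / 8 hours/day
Rate = 51.6 units/hour

51.6 units/hour


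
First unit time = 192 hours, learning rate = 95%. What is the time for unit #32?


Formula: T_n = T_1 * (learning_rate)^(log2(n)) where learning_rate = rate/100
Doublings = log2(32) = 5
T_n = 192 * 0.95^5
T_n = 192 * 0.7738 = 148.6 hours

148.6 hours


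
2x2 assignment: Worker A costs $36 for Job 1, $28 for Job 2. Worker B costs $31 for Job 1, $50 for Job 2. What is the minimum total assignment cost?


Option 1: A->1 + B->2 = $36 + $50 = $86
Option 2: A->2 + B->1 = $28 + $31 = $59
Min cost = min($86, $59) = $59

$59


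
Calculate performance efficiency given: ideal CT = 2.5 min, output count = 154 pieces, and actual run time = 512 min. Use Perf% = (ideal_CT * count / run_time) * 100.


Formula: Performance = (Ideal CT * Total Count) / Run Time * 100
Ideal output time = 2.5 * 154 = 385.0 min
Performance = 385.0 / 512 * 100 = 75.2%

75.2%


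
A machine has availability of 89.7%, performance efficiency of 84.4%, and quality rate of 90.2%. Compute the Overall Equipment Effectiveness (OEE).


Formula: OEE = Availability * Performance * Quality / 10000
A * P = 89.7% * 84.4% / 100 = 75.71%
OEE = 75.71% * 90.2% / 100 = 68.3%

68.3%


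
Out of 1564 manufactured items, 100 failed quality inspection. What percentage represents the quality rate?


Formula: Quality Rate = Good Pieces / Total Pieces * 100
Good pieces = 1564 - 100 = 1464
QR = 1464 / 1564 * 100 = 93.6%

93.6%


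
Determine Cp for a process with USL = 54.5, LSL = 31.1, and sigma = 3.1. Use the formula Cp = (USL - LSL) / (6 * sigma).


Cp = (54.5 - 31.1) / (6 * 3.1)

1.26


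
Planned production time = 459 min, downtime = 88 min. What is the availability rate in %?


Formula: Availability = (Planned Time - Downtime) / Planned Time * 100
Uptime = 459 - 88 = 371 min
Availability = 371 / 459 * 100 = 80.8%

80.8%


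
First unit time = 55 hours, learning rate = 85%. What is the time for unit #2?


Formula: T_n = T_1 * (learning_rate)^(log2(n)) where learning_rate = rate/100
Doublings = log2(2) = 1
T_n = 55 * 0.85^1
T_n = 55 * 0.85 = 46.8 hours

46.8 hours


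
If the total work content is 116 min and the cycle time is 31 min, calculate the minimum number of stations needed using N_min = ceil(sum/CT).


Formula: N_min = ceil(Sum of Task Times / Cycle Time)
N_min = ceil(116 min / 31 min) = ceil(3.7419)
N_min = 4 stations

4


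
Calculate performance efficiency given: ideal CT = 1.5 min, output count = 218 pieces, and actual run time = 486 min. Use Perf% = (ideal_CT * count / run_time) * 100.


Formula: Performance = (Ideal CT * Total Count) / Run Time * 100
Ideal output time = 1.5 * 218 = 327.0 min
Performance = 327.0 / 486 * 100 = 67.3%

67.3%


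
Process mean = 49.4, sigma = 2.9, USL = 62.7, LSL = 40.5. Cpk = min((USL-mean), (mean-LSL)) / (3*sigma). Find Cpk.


Cpu = (62.7 - 49.4) / (3 * 2.9) = 1.53
Cpl = (49.4 - 40.5) / (3 * 2.9) = 1.02
Cpk = min(1.53, 1.02) = 1.02

1.02


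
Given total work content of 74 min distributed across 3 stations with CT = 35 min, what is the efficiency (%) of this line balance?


Formula: Efficiency = Sum of Task Times / (N_stations * CT) * 100
Total station capacity = 3 stations * 35 min = 105 min
Efficiency = 74 / 105 * 100 = 70.5%

70.5%


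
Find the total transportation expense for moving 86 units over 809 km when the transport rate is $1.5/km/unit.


TC = dist * cost * units = 809 * 1.5 * 86 = $104361.00

$104361.00


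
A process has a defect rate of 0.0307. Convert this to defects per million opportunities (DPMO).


DPMO = defect_rate * 1000000 = 0.0307 * 1000000

30700


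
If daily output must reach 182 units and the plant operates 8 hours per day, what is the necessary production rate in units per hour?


Formula: Production Rate = Daily Demand / Available Hours
Rate = 182 units/day / 8 hours/day
Rate = 22.8 units/hour

22.8 units/hour


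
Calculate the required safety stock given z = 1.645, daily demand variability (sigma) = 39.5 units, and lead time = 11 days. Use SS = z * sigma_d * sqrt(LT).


Formula: SS = z * sigma_d * sqrt(LT)
sqrt(LT) = sqrt(11) = 3.3166
SS = 1.645 * 39.5 * 3.3166
SS = 215.5 units

215.5 units


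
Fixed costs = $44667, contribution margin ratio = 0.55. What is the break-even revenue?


Formula: BER = Fixed Costs / Contribution Margin Ratio
BER = $44667 / 0.55
BER = $81212.73 (to the nearest cent)

$81212.73


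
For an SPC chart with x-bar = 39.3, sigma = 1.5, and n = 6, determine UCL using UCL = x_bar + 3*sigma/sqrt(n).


UCL = 39.3 + 3 * 1.5 / sqrt(6)

41.14


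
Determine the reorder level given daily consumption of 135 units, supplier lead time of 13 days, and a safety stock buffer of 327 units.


Formula: ROP = (Daily Demand * Lead Time) + Safety Stock
Demand during lead time = 135 * 13 = 1755 units
ROP = 1755 + 327 = 2082 units

2082 units


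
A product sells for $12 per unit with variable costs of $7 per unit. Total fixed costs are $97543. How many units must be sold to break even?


Formula: BEQ = Fixed Costs / (Price - Variable Cost)
Contribution margin = $12 - $7 = $5/unit
BEQ = ceil($97543 / $5/unit) = ceil(19508.6) = 19509 units

19509 units


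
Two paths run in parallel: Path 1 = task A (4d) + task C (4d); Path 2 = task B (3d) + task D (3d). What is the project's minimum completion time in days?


Path 1 = 4 + 4 = 8 days
Path 2 = 3 + 3 = 6 days
Duration = max(8, 6) = 8 days

8 days


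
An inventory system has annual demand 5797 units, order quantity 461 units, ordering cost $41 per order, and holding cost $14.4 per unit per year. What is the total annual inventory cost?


TC = 5797/461 * 41 + 461/2 * 14.4

$3834.77


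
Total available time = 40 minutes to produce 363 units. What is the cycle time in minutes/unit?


Formula: CT = Available Time / Number of Units
CT = 40 min / 363 units
CT = 0.11 min/unit

0.11 min/unit


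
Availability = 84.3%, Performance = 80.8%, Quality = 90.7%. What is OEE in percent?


Formula: OEE = Availability * Performance * Quality / 10000
A * P = 84.3% * 80.8% / 100 = 68.11%
OEE = 68.11% * 90.7% / 100 = 61.8%

61.8%


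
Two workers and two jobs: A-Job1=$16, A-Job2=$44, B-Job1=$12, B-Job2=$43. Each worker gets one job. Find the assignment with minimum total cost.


Option 1: A->1 + B->2 = $16 + $43 = $59
Option 2: A->2 + B->1 = $44 + $12 = $56
Min cost = min($59, $56) = $56

$56


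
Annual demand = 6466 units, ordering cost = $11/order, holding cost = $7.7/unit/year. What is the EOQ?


Formula: EOQ = sqrt(2 * D * S / H)
Numerator: 2 * 6466 * 11 = 142252
2DS/H = 142252 / 7.7 = 18474.3
EOQ = sqrt(18474.3) = 135.9 units

135.9 units


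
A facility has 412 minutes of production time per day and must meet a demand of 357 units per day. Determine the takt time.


Formula: Takt Time = Available Production Time / Customer Demand
Takt = 412 min/day / 357 units/day
Takt = 1.15 min/unit

1.15 min/unit


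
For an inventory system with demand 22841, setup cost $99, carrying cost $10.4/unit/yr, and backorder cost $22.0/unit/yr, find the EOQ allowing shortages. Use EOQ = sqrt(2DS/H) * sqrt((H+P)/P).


Formula: EOQ* = sqrt(2DS/H) * sqrt((H+P)/P)
Base EOQ = sqrt(2*22841*99/10.4) = 659.44 units
Correction = sqrt((10.4+22.0)/22.0) = 1.21356
EOQ* = 659.44 * 1.21356 = 800.3 units

800.3 units


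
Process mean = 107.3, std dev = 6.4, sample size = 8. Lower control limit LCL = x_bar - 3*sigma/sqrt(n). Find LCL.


LCL = 107.3 - 3 * 6.4 / sqrt(8)

100.51


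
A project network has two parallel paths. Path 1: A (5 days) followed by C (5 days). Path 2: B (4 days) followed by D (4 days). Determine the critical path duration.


Path 1 = 5 + 5 = 10 days
Path 2 = 4 + 4 = 8 days
Duration = max(10, 8) = 10 days

10 days


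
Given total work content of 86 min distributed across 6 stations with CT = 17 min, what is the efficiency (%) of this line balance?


Formula: Efficiency = Sum of Task Times / (N_stations * CT) * 100
Total station capacity = 6 stations * 17 min = 102 min
Efficiency = 86 / 102 * 100 = 84.3%

84.3%


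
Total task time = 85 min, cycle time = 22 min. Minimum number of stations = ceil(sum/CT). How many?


Formula: N_min = ceil(Sum of Task Times / Cycle Time)
N_min = ceil(85 min / 22 min) = ceil(3.8636)
N_min = 4 stations

4


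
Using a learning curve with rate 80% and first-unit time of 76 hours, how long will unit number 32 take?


Formula: T_n = T_1 * (learning_rate)^(log2(n)) where learning_rate = rate/100
Doublings = log2(32) = 5
T_n = 76 * 0.8^5
T_n = 76 * 0.3277 = 24.9 hours

24.9 hours


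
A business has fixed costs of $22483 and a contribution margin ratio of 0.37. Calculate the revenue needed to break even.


Formula: BER = Fixed Costs / Contribution Margin Ratio
BER = $22483 / 0.37
BER = $60764.86 (to the nearest cent)

$60764.86


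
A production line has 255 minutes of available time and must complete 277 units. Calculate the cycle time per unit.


Formula: CT = Available Time / Number of Units
CT = 255 min / 277 units
CT = 0.92 min/unit

0.92 min/unit


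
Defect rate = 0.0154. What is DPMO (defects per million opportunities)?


DPMO = defect_rate * 1000000 = 0.0154 * 1000000

15400


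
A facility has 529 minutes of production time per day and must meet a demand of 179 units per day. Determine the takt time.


Formula: Takt Time = Available Production Time / Customer Demand
Takt = 529 min/day / 179 units/day
Takt = 2.96 min/unit

2.96 min/unit
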